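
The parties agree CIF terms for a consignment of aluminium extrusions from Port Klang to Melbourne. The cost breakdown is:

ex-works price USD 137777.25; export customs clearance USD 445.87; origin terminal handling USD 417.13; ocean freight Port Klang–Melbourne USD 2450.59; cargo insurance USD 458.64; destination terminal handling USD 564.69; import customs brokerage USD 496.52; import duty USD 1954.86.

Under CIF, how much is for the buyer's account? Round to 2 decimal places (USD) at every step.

Buyer's account: USD 3016.07

CIF: the seller pays costs through ocean freight and marine insurance to the destination port.
Seller's account: goods 137777.25 + export clearance 445.87 + origin terminal 417.13 + freight 2450.59 + insurance 458.64 = 141549.48
Buyer's account: destination terminal 564.69 + brokerage 496.52 + duty 1954.86 = 3016.07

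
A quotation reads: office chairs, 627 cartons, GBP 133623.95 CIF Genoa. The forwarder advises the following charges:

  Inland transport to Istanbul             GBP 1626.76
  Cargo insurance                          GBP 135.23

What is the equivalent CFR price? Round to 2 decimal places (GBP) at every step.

CFR price: GBP 133488.72

Not relevant to the conversion: inland to port — on the seller under both CIF and CFR; already in the CIF price and stays in the CFR price.
From CIF to CFR, the seller no longer bears: insurance.
CFR price = 133623.95 − 135.23 = 133488.72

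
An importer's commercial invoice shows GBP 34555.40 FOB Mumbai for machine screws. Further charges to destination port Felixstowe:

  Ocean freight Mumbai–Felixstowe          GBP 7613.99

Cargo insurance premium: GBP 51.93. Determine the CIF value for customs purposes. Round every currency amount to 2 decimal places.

CIF = FOB price + freight + insurance
CIF = 34555.40 + 7613.99 + 51.93 = 42221.32

CIF value: GBP 42221.32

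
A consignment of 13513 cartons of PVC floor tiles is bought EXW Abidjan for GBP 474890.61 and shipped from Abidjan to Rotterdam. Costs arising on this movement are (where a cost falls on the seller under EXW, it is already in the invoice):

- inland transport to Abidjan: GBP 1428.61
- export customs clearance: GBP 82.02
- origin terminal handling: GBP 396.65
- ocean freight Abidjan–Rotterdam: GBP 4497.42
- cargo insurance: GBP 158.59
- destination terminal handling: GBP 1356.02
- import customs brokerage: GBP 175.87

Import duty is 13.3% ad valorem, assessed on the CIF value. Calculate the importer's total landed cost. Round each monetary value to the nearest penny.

EXW: the seller makes goods available at their premises; the buyer bears all onward costs.
CIF value = EXW price + inland to port + export clearance + origin terminal + freight + insurance = 474890.61 + 1428.61 + 82.02 + 396.65 + 4497.42 + 158.59 = 481453.90
Import duty = 481453.90 × 13.3% = 64033.37
Buyer bears: inland to port 1428.61 + export clearance 82.02 + origin terminal 396.65 + freight 4497.42 + insurance 158.59 + destination terminal 1356.02 + brokerage 175.87 + duty 64033.37 = 72128.55
Landed cost = invoice 474890.61 + 72128.55 = 547019.16

Total landed cost: GBP 547019.16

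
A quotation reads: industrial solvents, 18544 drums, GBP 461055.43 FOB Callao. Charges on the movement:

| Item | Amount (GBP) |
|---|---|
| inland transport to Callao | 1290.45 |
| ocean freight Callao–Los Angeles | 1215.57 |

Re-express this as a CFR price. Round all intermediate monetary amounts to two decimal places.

CFR price: GBP 462271.00

Not relevant to the conversion: inland to port — on the seller under both FOB and CFR; already in the FOB price and stays in the CFR price.
From FOB to CFR, the seller additionally bears: freight.
CFR price = 461055.43 + 1215.57 = 462271.00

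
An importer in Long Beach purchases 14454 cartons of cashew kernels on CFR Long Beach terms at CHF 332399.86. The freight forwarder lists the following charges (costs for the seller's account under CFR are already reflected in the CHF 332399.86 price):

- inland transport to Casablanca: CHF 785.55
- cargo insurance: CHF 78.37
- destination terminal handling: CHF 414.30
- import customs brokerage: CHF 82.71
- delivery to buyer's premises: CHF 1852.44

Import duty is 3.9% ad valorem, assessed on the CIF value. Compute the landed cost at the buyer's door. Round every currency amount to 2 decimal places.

Total landed cost: CHF 347794.33

CFR: the seller pays costs through ocean freight to the destination port, but not insurance.
Already in the invoice (seller's account under CFR): inland to port — exclude.
CIF value = CFR price + insurance = 332399.86 + 78.37 = 332478.23
Import duty = 332478.23 × 3.9% = 12966.65
Buyer bears: insurance 78.37 + destination terminal 414.30 + brokerage 82.71 + delivery 1852.44 + duty 12966.65 = 15394.47
Landed cost = invoice 332399.86 + 15394.47 = 347794.33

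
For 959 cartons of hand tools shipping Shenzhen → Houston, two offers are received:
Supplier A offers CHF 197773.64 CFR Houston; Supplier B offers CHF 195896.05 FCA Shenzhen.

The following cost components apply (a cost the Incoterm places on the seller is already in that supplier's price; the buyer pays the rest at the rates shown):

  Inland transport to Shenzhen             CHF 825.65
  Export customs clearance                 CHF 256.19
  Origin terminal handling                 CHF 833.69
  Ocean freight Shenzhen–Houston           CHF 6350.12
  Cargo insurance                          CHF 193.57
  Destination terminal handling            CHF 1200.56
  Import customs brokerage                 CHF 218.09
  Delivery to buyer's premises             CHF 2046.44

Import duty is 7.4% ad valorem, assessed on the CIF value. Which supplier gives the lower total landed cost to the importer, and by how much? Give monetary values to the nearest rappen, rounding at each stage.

Supplier A is cheaper by CHF 5698.88

Supplier A (CFR):
CIF value = CFR price + insurance = 197773.64 + 193.57 = 197967.21
Import duty = 197967.21 × 7.4% = 14649.57
Buyer bears (A): 193.57 + 1200.56 + 218.09 + 2046.44 = 3658.66
Landed cost (A) = invoice 197773.64 + 3658.66 + duty 14649.57 = 216081.87
Supplier B (FCA):
CIF value = FCA price + origin terminal + freight + insurance = 195896.05 + 833.69 + 6350.12 + 193.57 = 203273.43
Import duty = 203273.43 × 7.4% = 15042.23
Buyer bears (B): 833.69 + 6350.12 + 193.57 + 1200.56 + 218.09 + 2046.44 = 10842.47
Landed cost (B) = invoice 195896.05 + 10842.47 + duty 15042.23 = 221780.75
Difference = |216081.87 − 221780.75| = 5698.88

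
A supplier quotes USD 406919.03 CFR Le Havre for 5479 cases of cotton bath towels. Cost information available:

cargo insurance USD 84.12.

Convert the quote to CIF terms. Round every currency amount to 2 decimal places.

From CFR to CIF, the seller additionally bears: insurance.
CIF price = 406919.03 + 84.12 = 407003.15

CIF price: USD 407003.15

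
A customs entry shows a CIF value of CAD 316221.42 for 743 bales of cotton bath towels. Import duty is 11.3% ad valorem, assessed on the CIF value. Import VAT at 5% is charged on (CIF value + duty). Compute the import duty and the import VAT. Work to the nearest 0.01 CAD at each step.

Import duty = 316221.42 × 11.3% = 35733.02
VAT base = CIF + duty = 316221.42 + 35733.02 = 351954.44
Import VAT = 351954.44 × 5% = 17597.72

Import duty: CAD 35733.02; import VAT: CAD 17597.72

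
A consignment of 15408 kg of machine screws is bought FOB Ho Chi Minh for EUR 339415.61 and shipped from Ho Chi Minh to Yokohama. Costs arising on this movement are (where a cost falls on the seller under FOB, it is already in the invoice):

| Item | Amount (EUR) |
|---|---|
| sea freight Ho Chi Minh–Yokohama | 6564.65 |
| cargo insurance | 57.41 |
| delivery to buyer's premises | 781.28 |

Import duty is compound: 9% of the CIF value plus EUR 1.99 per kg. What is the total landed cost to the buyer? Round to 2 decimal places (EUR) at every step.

FOB: the seller bears costs until goods are on board at the origin port; the buyer bears freight, insurance and all costs thereafter.
CIF value = FOB price + freight + insurance = 339415.61 + 6564.65 + 57.41 = 346037.67
Ad valorem component: 346037.67 × 9% = 31143.39
Specific component: 15408 × 1.99 = 30661.92
Import duty = 31143.39 + 30661.92 = 61805.31
Buyer bears: freight 6564.65 + insurance 57.41 + delivery 781.28 + duty 61805.31 = 69208.65
Landed cost = invoice 339415.61 + 69208.65 = 408624.26

Total landed cost: EUR 408624.26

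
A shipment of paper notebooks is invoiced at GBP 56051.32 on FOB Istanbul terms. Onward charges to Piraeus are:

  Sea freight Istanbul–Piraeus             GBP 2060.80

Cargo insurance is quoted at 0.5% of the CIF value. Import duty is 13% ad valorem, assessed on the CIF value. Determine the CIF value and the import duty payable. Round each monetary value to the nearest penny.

CIF value: GBP 58404.14; import duty: GBP 7592.54

Let C be the CIF value. C = FOB price + freight + 0.5% × C
C − 0.5% × C = 56051.32 + 2060.80
0.995 × C = 58112.12
C = 58112.12 / 0.995 = 58404.14
Insurance premium = 0.5% × 58404.14 = 292.02
Import duty = 58404.14 × 13% = 7592.54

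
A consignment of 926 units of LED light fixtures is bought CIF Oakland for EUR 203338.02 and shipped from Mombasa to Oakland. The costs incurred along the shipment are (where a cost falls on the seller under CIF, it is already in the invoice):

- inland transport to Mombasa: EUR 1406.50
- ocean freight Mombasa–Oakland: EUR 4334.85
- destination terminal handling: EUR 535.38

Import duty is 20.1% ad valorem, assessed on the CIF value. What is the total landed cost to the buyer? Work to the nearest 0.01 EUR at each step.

CIF: the seller pays costs through ocean freight and marine insurance to the destination port.
Already in the invoice (seller's account under CIF): inland to port, freight — exclude.
The CIF price already equals the CIF value: 203338.02
Import duty = 203338.02 × 20.1% = 40870.94
Buyer bears: destination terminal 535.38 + duty 40870.94 = 41406.32
Landed cost = invoice 203338.02 + 41406.32 = 244744.34

Total landed cost: EUR 244744.34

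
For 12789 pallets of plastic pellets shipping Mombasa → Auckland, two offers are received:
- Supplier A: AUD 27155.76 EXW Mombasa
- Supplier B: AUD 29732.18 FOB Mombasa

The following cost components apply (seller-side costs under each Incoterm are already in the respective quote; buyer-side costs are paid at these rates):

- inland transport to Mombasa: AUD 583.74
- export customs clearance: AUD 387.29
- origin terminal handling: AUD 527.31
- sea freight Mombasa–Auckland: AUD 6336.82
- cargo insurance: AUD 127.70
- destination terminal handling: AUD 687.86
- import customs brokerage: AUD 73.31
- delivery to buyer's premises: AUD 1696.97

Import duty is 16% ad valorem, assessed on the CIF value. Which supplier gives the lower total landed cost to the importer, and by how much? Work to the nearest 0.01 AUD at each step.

Supplier A (EXW):
CIF value = EXW price + inland to port + export clearance + origin terminal + freight + insurance = 27155.76 + 583.74 + 387.29 + 527.31 + 6336.82 + 127.70 = 35118.62
Import duty = 35118.62 × 16% = 5618.98
Buyer bears (A): 583.74 + 387.29 + 527.31 + 6336.82 + 127.70 + 687.86 + 73.31 + 1696.97 = 10421.00
Landed cost (A) = invoice 27155.76 + 10421.00 + duty 5618.98 = 43195.74
Supplier B (FOB):
CIF value = FOB price + freight + insurance = 29732.18 + 6336.82 + 127.70 = 36196.70
Import duty = 36196.70 × 16% = 5791.47
Buyer bears (B): 6336.82 + 127.70 + 687.86 + 73.31 + 1696.97 = 8922.66
Landed cost (B) = invoice 29732.18 + 8922.66 + duty 5791.47 = 44446.31
Difference = |43195.74 − 44446.31| = 1250.57

Supplier A is cheaper by AUD 1250.57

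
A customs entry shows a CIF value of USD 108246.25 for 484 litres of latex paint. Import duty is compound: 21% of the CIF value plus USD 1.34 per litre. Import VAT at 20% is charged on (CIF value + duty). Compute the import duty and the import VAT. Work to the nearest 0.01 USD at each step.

Import duty: USD 23380.27; import VAT: USD 26325.30

Ad valorem component: 108246.25 × 21% = 22731.71
Specific component: 484 × 1.34 = 648.56
Import duty = 22731.71 + 648.56 = 23380.27
VAT base = CIF + duty = 108246.25 + 23380.27 = 131626.52
Import VAT = 131626.52 × 20% = 26325.30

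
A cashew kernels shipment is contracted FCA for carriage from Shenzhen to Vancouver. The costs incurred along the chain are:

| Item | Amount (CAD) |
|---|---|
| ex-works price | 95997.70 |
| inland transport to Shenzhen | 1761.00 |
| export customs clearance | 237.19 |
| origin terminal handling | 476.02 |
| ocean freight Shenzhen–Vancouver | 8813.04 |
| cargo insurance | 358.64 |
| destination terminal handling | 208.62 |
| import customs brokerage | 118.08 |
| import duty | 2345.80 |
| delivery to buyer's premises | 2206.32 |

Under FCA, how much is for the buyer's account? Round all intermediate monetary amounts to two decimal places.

FCA: the seller delivers export-cleared goods to the carrier; the buyer bears costs from that point.
Seller's account: goods 95997.70 + inland to port 1761.00 + export clearance 237.19 = 97995.89
Buyer's account: origin terminal 476.02 + freight 8813.04 + insurance 358.64 + destination terminal 208.62 + brokerage 118.08 + duty 2345.80 + delivery 2206.32 = 14526.52

Buyer's account: CAD 14526.52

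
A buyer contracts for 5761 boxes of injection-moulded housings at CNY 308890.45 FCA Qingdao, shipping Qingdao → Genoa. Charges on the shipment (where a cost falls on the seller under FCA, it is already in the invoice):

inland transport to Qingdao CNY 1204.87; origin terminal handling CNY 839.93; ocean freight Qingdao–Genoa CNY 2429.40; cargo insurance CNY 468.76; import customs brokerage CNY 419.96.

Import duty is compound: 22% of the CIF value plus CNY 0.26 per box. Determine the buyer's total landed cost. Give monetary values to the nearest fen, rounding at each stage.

FCA: the seller delivers export-cleared goods to the carrier; the buyer bears costs from that point.
Already in the invoice (seller's account under FCA): inland to port — exclude.
CIF value = FCA price + origin terminal + freight + insurance = 308890.45 + 839.93 + 2429.40 + 468.76 = 312628.54
Ad valorem component: 312628.54 × 22% = 68778.28
Specific component: 5761 × 0.26 = 1497.86
Import duty = 68778.28 + 1497.86 = 70276.14
Buyer bears: origin terminal 839.93 + freight 2429.40 + insurance 468.76 + brokerage 419.96 + duty 70276.14 = 74434.19
Landed cost = invoice 308890.45 + 74434.19 = 383324.64

Total landed cost: CNY 383324.64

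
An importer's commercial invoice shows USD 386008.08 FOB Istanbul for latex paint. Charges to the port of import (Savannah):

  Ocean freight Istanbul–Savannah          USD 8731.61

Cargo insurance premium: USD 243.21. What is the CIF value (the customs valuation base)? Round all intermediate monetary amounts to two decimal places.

CIF = FOB price + freight + insurance
CIF = 386008.08 + 8731.61 + 243.21 = 394982.90

CIF value: USD 394982.90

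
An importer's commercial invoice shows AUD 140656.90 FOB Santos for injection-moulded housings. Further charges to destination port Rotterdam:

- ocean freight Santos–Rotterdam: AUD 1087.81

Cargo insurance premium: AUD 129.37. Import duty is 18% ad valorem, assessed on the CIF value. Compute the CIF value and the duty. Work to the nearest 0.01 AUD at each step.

CIF value: AUD 141874.08; import duty: AUD 25537.33

CIF = FOB price + freight + insurance
CIF = 140656.90 + 1087.81 + 129.37 = 141874.08
Import duty = 141874.08 × 18% = 25537.33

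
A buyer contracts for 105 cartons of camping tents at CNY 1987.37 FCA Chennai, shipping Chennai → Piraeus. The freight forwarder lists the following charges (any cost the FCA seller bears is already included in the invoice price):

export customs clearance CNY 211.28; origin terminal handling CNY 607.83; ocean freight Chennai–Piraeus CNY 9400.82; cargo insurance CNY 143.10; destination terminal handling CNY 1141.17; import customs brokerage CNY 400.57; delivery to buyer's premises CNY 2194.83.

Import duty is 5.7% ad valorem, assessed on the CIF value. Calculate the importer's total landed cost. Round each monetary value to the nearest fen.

Total landed cost: CNY 16567.62

FCA: the seller delivers export-cleared goods to the carrier; the buyer bears costs from that point.
Already in the invoice (seller's account under FCA): export clearance — exclude.
CIF value = FCA price + origin terminal + freight + insurance = 1987.37 + 607.83 + 9400.82 + 143.10 = 12139.12
Import duty = 12139.12 × 5.7% = 691.93
Buyer bears: origin terminal 607.83 + freight 9400.82 + insurance 143.10 + destination terminal 1141.17 + brokerage 400.57 + delivery 2194.83 + duty 691.93 = 14580.25
Landed cost = invoice 1987.37 + 14580.25 = 16567.62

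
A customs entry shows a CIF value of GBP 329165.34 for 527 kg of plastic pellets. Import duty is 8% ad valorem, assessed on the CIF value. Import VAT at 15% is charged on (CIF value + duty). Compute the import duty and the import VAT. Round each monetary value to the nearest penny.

Import duty: GBP 26333.23; import VAT: GBP 53324.79

Import duty = 329165.34 × 8% = 26333.23
VAT base = CIF + duty = 329165.34 + 26333.23 = 355498.57
Import VAT = 355498.57 × 15% = 53324.79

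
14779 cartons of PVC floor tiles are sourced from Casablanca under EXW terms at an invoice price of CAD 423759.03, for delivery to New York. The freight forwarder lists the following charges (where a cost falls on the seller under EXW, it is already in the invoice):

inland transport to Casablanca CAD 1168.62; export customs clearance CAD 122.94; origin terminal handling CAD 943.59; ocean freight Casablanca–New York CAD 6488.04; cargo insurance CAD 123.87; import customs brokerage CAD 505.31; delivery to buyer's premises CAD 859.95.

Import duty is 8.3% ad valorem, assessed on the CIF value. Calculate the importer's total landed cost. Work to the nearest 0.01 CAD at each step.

Total landed cost: CAD 469877.66

EXW: the seller makes goods available at their premises; the buyer bears all onward costs.
CIF value = EXW price + inland to port + export clearance + origin terminal + freight + insurance = 423759.03 + 1168.62 + 122.94 + 943.59 + 6488.04 + 123.87 = 432606.09
Import duty = 432606.09 × 8.3% = 35906.31
Buyer bears: inland to port 1168.62 + export clearance 122.94 + origin terminal 943.59 + freight 6488.04 + insurance 123.87 + brokerage 505.31 + delivery 859.95 + duty 35906.31 = 46118.63
Landed cost = invoice 423759.03 + 46118.63 = 469877.66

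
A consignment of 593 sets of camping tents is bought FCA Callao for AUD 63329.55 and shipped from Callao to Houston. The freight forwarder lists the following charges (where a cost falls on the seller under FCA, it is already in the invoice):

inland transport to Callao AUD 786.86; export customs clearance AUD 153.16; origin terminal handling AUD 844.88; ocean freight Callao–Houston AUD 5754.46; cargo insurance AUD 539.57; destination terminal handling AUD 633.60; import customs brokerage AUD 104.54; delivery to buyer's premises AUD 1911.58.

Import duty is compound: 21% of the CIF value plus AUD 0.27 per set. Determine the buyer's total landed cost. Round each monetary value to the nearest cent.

FCA: the seller delivers export-cleared goods to the carrier; the buyer bears costs from that point.
Already in the invoice (seller's account under FCA): inland to port, export clearance — exclude.
CIF value = FCA price + origin terminal + freight + insurance = 63329.55 + 844.88 + 5754.46 + 539.57 = 70468.46
Ad valorem component: 70468.46 × 21% = 14798.38
Specific component: 593 × 0.27 = 160.11
Import duty = 14798.38 + 160.11 = 14958.49
Buyer bears: origin terminal 844.88 + freight 5754.46 + insurance 539.57 + destination terminal 633.60 + brokerage 104.54 + delivery 1911.58 + duty 14958.49 = 24747.12
Landed cost = invoice 63329.55 + 24747.12 = 88076.67

Total landed cost: AUD 88076.67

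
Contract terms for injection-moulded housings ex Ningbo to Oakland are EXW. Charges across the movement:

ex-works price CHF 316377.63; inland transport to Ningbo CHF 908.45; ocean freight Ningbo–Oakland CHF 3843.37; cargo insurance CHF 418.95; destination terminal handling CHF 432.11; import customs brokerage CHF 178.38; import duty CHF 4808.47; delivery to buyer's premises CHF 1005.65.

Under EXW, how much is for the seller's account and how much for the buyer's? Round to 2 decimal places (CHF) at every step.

Seller: CHF 316377.63; buyer: CHF 11595.38

EXW: the seller makes goods available at their premises; the buyer bears all onward costs.
Seller's account: goods 316377.63 = 316377.63
Buyer's account: inland to port 908.45 + freight 3843.37 + insurance 418.95 + destination terminal 432.11 + brokerage 178.38 + duty 4808.47 + delivery 1005.65 = 11595.38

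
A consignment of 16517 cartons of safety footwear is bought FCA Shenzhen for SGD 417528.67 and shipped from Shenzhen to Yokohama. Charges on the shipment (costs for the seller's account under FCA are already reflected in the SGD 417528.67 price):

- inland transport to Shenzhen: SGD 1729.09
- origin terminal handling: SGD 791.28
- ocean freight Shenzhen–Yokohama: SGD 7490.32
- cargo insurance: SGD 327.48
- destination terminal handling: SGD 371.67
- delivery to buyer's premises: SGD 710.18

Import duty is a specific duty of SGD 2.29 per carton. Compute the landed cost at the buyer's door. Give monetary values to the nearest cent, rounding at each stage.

Total landed cost: SGD 465043.53

FCA: the seller delivers export-cleared goods to the carrier; the buyer bears costs from that point.
Already in the invoice (seller's account under FCA): inland to port — exclude.
CIF value = FCA price + origin terminal + freight + insurance = 417528.67 + 791.28 + 7490.32 + 327.48 = 426137.75
Import duty = 16517 × 2.29 = 37823.93
Buyer bears: origin terminal 791.28 + freight 7490.32 + insurance 327.48 + destination terminal 371.67 + delivery 710.18 + duty 37823.93 = 47514.86
Landed cost = invoice 417528.67 + 47514.86 = 465043.53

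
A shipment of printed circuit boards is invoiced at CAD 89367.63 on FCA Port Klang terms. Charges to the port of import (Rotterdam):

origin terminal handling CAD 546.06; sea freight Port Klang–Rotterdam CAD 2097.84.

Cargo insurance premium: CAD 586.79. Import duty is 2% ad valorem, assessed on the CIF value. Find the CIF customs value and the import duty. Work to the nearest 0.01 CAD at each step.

CIF value: CAD 92598.32; import duty: CAD 1851.97

CIF = FCA price + pre-shipment costs + freight + insurance
CIF = 89367.63 + 546.06 + 2097.84 + 586.79 = 92598.32
Import duty = 92598.32 × 2% = 1851.97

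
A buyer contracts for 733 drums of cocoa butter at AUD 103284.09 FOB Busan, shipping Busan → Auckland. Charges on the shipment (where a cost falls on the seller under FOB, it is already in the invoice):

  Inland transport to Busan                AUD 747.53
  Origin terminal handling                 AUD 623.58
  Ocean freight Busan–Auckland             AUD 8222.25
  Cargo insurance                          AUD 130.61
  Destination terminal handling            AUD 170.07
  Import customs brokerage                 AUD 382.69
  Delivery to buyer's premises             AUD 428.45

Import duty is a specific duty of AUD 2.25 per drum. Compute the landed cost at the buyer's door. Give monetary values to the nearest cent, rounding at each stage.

FOB: the seller bears costs until goods are on board at the origin port; the buyer bears freight, insurance and all costs thereafter.
Already in the invoice (seller's account under FOB): inland to port, origin terminal — exclude.
CIF value = FOB price + freight + insurance = 103284.09 + 8222.25 + 130.61 = 111636.95
Import duty = 733 × 2.25 = 1649.25
Buyer bears: freight 8222.25 + insurance 130.61 + destination terminal 170.07 + brokerage 382.69 + delivery 428.45 + duty 1649.25 = 10983.32
Landed cost = invoice 103284.09 + 10983.32 = 114267.41

Total landed cost: AUD 114267.41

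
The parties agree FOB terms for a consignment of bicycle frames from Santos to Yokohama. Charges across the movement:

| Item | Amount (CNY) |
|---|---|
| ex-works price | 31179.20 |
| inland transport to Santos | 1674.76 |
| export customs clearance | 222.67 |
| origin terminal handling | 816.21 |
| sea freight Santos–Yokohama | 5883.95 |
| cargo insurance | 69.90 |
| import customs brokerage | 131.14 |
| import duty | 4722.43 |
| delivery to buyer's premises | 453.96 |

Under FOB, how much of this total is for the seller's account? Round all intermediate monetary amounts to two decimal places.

FOB: the seller bears costs until goods are on board at the origin port; the buyer bears freight, insurance and all costs thereafter.
Seller's account: goods 31179.20 + inland to port 1674.76 + export clearance 222.67 + origin terminal 816.21 = 33892.84
Buyer's account: freight 5883.95 + insurance 69.90 + brokerage 131.14 + duty 4722.43 + delivery 453.96 = 11261.38

Seller's account: CNY 33892.84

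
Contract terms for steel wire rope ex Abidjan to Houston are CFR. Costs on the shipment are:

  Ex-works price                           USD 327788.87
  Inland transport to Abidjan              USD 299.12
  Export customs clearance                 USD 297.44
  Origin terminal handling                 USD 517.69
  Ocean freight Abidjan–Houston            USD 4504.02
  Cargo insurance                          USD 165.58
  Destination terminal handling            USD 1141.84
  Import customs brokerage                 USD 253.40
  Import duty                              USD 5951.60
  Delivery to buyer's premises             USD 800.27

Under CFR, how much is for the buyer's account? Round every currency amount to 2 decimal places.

CFR: the seller pays costs through ocean freight to the destination port, but not insurance.
Seller's account: goods 327788.87 + inland to port 299.12 + export clearance 297.44 + origin terminal 517.69 + freight 4504.02 = 333407.14
Buyer's account: insurance 165.58 + destination terminal 1141.84 + brokerage 253.40 + duty 5951.60 + delivery 800.27 = 8312.69

Buyer's account: USD 8312.69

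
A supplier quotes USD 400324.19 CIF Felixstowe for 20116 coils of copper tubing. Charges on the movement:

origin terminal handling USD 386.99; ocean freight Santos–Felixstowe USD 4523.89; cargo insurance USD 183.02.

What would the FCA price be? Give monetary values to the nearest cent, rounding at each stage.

From CIF to FCA, the seller no longer bears: origin terminal, freight, insurance.
FCA price = 400324.19 − 386.99 − 4523.89 − 183.02 = 395230.29

FCA price: USD 395230.29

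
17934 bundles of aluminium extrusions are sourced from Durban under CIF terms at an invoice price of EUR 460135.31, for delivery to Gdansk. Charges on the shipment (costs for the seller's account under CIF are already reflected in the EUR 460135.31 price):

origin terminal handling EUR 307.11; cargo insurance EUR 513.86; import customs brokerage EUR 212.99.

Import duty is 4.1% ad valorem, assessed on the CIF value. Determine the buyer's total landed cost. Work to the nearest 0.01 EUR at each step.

Total landed cost: EUR 479213.85

CIF: the seller pays costs through ocean freight and marine insurance to the destination port.
Already in the invoice (seller's account under CIF): origin terminal, insurance — exclude.
The CIF price already equals the CIF value: 460135.31
Import duty = 460135.31 × 4.1% = 18865.55
Buyer bears: brokerage 212.99 + duty 18865.55 = 19078.54
Landed cost = invoice 460135.31 + 19078.54 = 479213.85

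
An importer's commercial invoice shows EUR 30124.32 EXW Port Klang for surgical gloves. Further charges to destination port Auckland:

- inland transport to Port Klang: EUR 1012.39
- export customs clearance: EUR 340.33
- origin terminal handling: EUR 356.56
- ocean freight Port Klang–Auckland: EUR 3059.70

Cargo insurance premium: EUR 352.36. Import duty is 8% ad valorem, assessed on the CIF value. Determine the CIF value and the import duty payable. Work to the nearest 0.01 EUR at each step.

CIF = EXW price + pre-shipment costs + freight + insurance
CIF = 30124.32 + 1012.39 + 340.33 + 356.56 + 3059.70 + 352.36 = 35245.66
Import duty = 35245.66 × 8% = 2819.65

CIF value: EUR 35245.66; import duty: EUR 2819.65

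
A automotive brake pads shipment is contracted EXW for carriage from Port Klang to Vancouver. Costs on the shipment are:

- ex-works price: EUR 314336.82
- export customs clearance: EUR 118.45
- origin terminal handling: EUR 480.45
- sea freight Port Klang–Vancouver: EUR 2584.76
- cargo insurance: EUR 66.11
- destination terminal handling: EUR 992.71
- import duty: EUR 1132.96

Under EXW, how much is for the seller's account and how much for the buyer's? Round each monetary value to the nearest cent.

Seller: EUR 314336.82; buyer: EUR 5375.44

EXW: the seller makes goods available at their premises; the buyer bears all onward costs.
Seller's account: goods 314336.82 = 314336.82
Buyer's account: export clearance 118.45 + origin terminal 480.45 + freight 2584.76 + insurance 66.11 + destination terminal 992.71 + duty 1132.96 = 5375.44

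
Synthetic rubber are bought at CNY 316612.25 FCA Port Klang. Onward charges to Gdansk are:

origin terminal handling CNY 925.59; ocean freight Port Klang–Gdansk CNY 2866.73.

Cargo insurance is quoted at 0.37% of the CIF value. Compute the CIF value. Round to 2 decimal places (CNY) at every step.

CIF value: CNY 321594.47

Let C be the CIF value. C = FCA price + pre-shipment costs + freight + 0.37% × C
C − 0.37% × C = 316612.25 + 925.59 + 2866.73
0.9963 × C = 320404.57
C = 320404.57 / 0.9963 = 321594.47
Insurance premium = 0.37% × 321594.47 = 1189.90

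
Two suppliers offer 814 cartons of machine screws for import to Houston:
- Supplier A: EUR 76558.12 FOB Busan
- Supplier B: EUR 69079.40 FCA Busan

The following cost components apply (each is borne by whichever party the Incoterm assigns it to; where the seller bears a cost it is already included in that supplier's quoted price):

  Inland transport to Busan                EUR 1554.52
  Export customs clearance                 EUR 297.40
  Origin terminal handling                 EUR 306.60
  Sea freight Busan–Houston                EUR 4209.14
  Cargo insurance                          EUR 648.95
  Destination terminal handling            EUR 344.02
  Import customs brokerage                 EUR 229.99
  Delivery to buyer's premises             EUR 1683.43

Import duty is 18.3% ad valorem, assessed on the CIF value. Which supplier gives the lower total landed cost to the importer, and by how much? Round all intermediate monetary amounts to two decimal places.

Supplier A (FOB):
CIF value = FOB price + freight + insurance = 76558.12 + 4209.14 + 648.95 = 81416.21
Import duty = 81416.21 × 18.3% = 14899.17
Buyer bears (A): 4209.14 + 648.95 + 344.02 + 229.99 + 1683.43 = 7115.53
Landed cost (A) = invoice 76558.12 + 7115.53 + duty 14899.17 = 98572.82
Supplier B (FCA):
CIF value = FCA price + origin terminal + freight + insurance = 69079.40 + 306.60 + 4209.14 + 648.95 = 74244.09
Import duty = 74244.09 × 18.3% = 13586.67
Buyer bears (B): 306.60 + 4209.14 + 648.95 + 344.02 + 229.99 + 1683.43 = 7422.13
Landed cost (B) = invoice 69079.40 + 7422.13 + duty 13586.67 = 90088.20
Difference = |98572.82 − 90088.20| = 8484.62

Supplier B is cheaper by EUR 8484.62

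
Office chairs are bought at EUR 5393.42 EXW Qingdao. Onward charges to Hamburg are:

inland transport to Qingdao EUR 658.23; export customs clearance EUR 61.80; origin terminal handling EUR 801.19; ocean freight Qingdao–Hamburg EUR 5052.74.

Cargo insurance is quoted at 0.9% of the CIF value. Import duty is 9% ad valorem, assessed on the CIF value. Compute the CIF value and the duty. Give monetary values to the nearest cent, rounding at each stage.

CIF value: EUR 12076.06; import duty: EUR 1086.85

Let C be the CIF value. C = EXW price + pre-shipment costs + freight + 0.9% × C
C − 0.9% × C = 5393.42 + 658.23 + 61.80 + 801.19 + 5052.74
0.991 × C = 11967.38
C = 11967.38 / 0.991 = 12076.06
Insurance premium = 0.9% × 12076.06 = 108.68
Import duty = 12076.06 × 9% = 1086.85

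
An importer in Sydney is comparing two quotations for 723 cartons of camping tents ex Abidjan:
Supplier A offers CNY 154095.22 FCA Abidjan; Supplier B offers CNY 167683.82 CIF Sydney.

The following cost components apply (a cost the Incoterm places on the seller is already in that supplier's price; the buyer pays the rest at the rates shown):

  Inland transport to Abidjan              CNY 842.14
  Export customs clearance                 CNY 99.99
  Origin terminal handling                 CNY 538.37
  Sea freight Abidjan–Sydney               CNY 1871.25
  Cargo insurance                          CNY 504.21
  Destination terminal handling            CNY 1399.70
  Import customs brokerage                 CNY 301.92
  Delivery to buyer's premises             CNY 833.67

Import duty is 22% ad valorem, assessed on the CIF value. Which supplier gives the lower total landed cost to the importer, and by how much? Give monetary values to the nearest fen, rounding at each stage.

Supplier A is cheaper by CNY 13023.22

Supplier A (FCA):
CIF value = FCA price + origin terminal + freight + insurance = 154095.22 + 538.37 + 1871.25 + 504.21 = 157009.05
Import duty = 157009.05 × 22% = 34541.99
Buyer bears (A): 538.37 + 1871.25 + 504.21 + 1399.70 + 301.92 + 833.67 = 5449.12
Landed cost (A) = invoice 154095.22 + 5449.12 + duty 34541.99 = 194086.33
Supplier B (CIF):
The CIF price already equals the CIF value: 167683.82
Import duty = 167683.82 × 22% = 36890.44
Buyer bears (B): 1399.70 + 301.92 + 833.67 = 2535.29
Landed cost (B) = invoice 167683.82 + 2535.29 + duty 36890.44 = 207109.55
Difference = |194086.33 − 207109.55| = 13023.22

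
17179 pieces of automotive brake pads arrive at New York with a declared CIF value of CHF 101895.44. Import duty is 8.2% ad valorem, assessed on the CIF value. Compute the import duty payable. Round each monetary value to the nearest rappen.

Import duty: CHF 8355.43

Import duty = 101895.44 × 8.2% = 8355.43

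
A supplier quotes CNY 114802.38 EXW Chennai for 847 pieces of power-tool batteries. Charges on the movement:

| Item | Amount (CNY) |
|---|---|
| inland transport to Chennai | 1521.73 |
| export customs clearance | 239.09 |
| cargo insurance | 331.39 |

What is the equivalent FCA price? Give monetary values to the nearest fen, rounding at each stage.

Not relevant to the conversion: insurance — on the buyer under both terms; not part of either seller's price.
From EXW to FCA, the seller additionally bears: inland to port, export clearance.
FCA price = 114802.38 + 1521.73 + 239.09 = 116563.20

FCA price: CNY 116563.20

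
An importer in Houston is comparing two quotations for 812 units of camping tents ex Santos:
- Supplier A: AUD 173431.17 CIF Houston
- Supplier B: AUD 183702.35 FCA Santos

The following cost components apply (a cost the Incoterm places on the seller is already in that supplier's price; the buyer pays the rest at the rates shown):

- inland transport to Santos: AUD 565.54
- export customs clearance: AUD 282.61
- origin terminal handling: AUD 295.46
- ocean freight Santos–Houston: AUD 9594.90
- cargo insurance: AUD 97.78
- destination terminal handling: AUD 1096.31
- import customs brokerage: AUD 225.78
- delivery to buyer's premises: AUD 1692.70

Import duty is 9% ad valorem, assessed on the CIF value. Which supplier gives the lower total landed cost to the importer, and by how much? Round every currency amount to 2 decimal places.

Supplier A (CIF):
The CIF price already equals the CIF value: 173431.17
Import duty = 173431.17 × 9% = 15608.81
Buyer bears (A): 1096.31 + 225.78 + 1692.70 = 3014.79
Landed cost (A) = invoice 173431.17 + 3014.79 + duty 15608.81 = 192054.77
Supplier B (FCA):
CIF value = FCA price + origin terminal + freight + insurance = 183702.35 + 295.46 + 9594.90 + 97.78 = 193690.49
Import duty = 193690.49 × 9% = 17432.14
Buyer bears (B): 295.46 + 9594.90 + 97.78 + 1096.31 + 225.78 + 1692.70 = 13002.93
Landed cost (B) = invoice 183702.35 + 13002.93 + duty 17432.14 = 214137.42
Difference = |192054.77 − 214137.42| = 22082.65

Supplier A is cheaper by AUD 22082.65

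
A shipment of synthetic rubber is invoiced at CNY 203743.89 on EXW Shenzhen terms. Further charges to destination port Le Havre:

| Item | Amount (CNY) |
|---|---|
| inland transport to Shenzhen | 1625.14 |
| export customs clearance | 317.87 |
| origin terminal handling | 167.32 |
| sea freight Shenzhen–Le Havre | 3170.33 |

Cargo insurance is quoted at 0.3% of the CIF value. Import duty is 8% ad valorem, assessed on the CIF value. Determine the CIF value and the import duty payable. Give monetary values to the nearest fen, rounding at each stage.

Let C be the CIF value. C = EXW price + pre-shipment costs + freight + 0.3% × C
C − 0.3% × C = 203743.89 + 1625.14 + 317.87 + 167.32 + 3170.33
0.997 × C = 209024.55
C = 209024.55 / 0.997 = 209653.51
Insurance premium = 0.3% × 209653.51 = 628.96
Import duty = 209653.51 × 8% = 16772.28

CIF value: CNY 209653.51; import duty: CNY 16772.28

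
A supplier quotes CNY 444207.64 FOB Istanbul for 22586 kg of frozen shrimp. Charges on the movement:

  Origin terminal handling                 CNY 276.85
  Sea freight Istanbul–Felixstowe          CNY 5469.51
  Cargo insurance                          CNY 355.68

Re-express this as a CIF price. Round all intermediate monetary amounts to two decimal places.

Not relevant to the conversion: origin terminal — on the seller under both FOB and CIF; already in the FOB price and stays in the CIF price.
From FOB to CIF, the seller additionally bears: freight, insurance.
CIF price = 444207.64 + 5469.51 + 355.68 = 450032.83

CIF price: CNY 450032.83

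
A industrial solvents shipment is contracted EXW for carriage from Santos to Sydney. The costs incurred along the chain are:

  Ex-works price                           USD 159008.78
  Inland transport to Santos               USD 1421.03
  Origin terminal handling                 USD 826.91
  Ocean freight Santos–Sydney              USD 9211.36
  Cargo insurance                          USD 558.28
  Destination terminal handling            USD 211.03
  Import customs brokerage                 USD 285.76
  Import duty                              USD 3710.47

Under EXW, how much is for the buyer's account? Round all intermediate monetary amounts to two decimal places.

EXW: the seller makes goods available at their premises; the buyer bears all onward costs.
Seller's account: goods 159008.78 = 159008.78
Buyer's account: inland to port 1421.03 + origin terminal 826.91 + freight 9211.36 + insurance 558.28 + destination terminal 211.03 + brokerage 285.76 + duty 3710.47 = 16224.84

Buyer's account: USD 16224.84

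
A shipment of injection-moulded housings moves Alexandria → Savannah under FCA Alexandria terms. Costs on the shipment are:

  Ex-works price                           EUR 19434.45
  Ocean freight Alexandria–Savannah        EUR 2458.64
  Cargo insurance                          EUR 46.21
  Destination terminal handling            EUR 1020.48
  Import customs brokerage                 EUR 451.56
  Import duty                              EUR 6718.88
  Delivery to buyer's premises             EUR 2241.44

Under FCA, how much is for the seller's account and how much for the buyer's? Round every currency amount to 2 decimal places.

Seller: EUR 19434.45; buyer: EUR 12937.21

FCA: the seller delivers export-cleared goods to the carrier; the buyer bears costs from that point.
Seller's account: goods 19434.45 = 19434.45
Buyer's account: freight 2458.64 + insurance 46.21 + destination terminal 1020.48 + brokerage 451.56 + duty 6718.88 + delivery 2241.44 = 12937.21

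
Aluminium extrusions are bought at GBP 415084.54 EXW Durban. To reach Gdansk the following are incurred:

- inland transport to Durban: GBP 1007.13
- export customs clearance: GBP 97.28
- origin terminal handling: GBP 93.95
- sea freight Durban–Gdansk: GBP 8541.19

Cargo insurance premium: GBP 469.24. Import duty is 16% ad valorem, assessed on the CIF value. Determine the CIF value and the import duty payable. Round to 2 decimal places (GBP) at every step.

CIF value: GBP 425293.33; import duty: GBP 68046.93

CIF = EXW price + pre-shipment costs + freight + insurance
CIF = 415084.54 + 1007.13 + 97.28 + 93.95 + 8541.19 + 469.24 = 425293.33
Import duty = 425293.33 × 16% = 68046.93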